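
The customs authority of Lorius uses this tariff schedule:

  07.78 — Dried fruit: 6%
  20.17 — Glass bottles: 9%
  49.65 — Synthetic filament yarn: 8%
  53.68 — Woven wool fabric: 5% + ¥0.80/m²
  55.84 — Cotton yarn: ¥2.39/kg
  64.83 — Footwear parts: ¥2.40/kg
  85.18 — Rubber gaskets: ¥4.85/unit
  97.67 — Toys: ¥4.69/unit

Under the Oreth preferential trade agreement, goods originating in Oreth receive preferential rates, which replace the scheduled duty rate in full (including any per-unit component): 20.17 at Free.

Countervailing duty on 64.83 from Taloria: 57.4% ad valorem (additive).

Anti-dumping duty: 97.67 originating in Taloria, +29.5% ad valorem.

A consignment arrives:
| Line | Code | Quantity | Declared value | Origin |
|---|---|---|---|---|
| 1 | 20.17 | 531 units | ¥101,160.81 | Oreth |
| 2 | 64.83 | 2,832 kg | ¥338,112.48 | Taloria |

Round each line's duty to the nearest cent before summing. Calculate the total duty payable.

¥200,873.36

Line 1 (20.17, Oreth, 531 units, ¥101,160.81):
Base rate for 20.17 is 9%.
Origin Oreth qualifies under the Lorius–Oreth agreement and 20.17 is covered: preferential rate Free applies instead.
Duty = ¥101,160.81 × 0% = ¥0.00.
Line 2 (64.83, Taloria, 2,832 kg, ¥338,112.48):
Base rate for 64.83 is ¥2.40/kg.
Additional duty on 64.83 from Taloria: +57.4% ad valorem. Applied ad valorem rate = 57.4%.
Duty = ¥338,112.48 × 57.4% + 2,832 × ¥2.40 = ¥200,873.36.
Total = ¥0.00 + ¥200,873.36 = ¥200,873.36.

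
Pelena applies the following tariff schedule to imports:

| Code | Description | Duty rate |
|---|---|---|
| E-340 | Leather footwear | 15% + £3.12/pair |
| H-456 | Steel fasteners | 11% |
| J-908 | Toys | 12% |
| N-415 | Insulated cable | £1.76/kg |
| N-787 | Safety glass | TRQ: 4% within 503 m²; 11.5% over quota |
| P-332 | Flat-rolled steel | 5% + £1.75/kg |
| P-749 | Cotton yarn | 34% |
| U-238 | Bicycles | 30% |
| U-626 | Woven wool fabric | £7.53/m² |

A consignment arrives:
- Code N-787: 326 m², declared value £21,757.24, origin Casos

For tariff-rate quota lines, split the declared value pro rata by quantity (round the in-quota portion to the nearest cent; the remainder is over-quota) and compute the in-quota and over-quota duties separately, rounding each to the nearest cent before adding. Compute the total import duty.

Line 1 (N-787, Casos, 326 m², £21,757.24):
Code N-787 is under a tariff-rate quota (threshold 503 m²). Quantity 326 m² is within the quota, so the in-quota rate 4% applies to the full value.
Duty = £21,757.24 × 4% = £870.29.

£870.29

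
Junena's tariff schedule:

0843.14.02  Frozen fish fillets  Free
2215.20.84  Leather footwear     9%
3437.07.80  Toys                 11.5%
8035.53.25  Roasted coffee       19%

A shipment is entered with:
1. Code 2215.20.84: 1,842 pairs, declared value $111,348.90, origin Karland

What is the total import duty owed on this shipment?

Line 1 (2215.20.84, Karland, 1,842 pairs, $111,348.90):
Base rate for 2215.20.84 is 9%.
Duty = $111,348.90 × 9% = $10,021.40.

$10,021.40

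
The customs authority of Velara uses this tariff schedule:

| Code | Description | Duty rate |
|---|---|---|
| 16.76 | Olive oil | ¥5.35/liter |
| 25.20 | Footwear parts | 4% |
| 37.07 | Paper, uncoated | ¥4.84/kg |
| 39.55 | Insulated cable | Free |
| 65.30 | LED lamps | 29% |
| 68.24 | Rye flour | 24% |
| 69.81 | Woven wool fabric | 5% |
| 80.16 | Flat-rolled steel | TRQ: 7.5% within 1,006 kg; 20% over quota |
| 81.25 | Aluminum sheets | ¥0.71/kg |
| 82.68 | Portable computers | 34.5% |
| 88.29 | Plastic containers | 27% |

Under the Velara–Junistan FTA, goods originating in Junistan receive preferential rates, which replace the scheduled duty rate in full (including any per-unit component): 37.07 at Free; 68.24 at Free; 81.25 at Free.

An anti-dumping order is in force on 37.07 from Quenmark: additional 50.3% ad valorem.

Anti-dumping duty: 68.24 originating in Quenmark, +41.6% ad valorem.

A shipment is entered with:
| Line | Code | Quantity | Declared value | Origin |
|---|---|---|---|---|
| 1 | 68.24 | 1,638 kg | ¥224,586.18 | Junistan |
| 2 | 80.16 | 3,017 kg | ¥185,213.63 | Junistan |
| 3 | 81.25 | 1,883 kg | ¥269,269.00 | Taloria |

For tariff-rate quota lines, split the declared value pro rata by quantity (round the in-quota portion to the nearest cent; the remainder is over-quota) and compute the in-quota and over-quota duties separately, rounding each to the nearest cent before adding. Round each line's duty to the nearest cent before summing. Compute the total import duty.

¥30,659.87

Line 1 (68.24, Junistan, 1,638 kg, ¥224,586.18):
Base rate for 68.24 is 24%.
Origin Junistan qualifies under the Velara–Junistan agreement and 68.24 is covered: preferential rate Free applies instead.
The additional-duty order on 68.24 targets Quenmark, not Junistan; it does not apply.
Duty = ¥224,586.18 × 0% = ¥0.00.
Line 2 (80.16, Junistan, 3,017 kg, ¥185,213.63):
Code 80.16 is under a tariff-rate quota (threshold 1,006 kg). In-quota: 1,006 kg at 7.5%; over-quota: 2,011 kg at 20%.
Pro-rata value split: in-quota = ¥185,213.63 × 1,006/3,017 = ¥61,758.34; over-quota = ¥185,213.63 − ¥61,758.34 = ¥123,455.29.
In-quota duty = ¥61,758.34 × 7.5% = ¥4,631.88. Over-quota duty = ¥123,455.29 × 20% = ¥24,691.06.
Line duty = ¥4,631.88 + ¥24,691.06 = ¥29,322.94.
Line 3 (81.25, Taloria, 1,883 kg, ¥269,269.00):
Base rate for 81.25 is ¥0.71/kg.
81.25 has an FTA preferential rate, but origin Taloria is not Junistan; base rate stands.
Duty = 1,883 × ¥0.71 = ¥1,336.93.
Total = ¥0.00 + ¥29,322.94 + ¥1,336.93 = ¥30,659.87.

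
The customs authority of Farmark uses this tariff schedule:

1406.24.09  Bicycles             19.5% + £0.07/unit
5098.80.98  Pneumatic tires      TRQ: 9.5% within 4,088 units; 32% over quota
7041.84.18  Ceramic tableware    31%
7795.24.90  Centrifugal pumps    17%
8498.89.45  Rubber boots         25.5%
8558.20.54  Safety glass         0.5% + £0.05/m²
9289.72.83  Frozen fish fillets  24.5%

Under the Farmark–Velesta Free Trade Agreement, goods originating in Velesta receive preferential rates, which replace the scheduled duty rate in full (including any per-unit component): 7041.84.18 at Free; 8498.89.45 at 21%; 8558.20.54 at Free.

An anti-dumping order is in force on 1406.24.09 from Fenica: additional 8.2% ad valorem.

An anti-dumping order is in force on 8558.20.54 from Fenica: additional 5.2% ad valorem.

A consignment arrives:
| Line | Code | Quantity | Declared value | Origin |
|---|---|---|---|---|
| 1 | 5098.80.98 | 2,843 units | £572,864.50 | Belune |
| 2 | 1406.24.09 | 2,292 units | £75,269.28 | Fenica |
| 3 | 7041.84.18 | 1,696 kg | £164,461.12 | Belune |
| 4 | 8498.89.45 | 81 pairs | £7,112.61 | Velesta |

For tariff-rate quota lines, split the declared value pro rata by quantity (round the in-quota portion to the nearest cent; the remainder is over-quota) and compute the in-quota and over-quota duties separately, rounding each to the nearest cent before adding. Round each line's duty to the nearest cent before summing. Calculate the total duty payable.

Line 1 (5098.80.98, Belune, 2,843 units, £572,864.50):
Code 5098.80.98 is under a tariff-rate quota (threshold 4,088 units). Quantity 2,843 units is within the quota, so the in-quota rate 9.5% applies to the full value.
Duty = £572,864.50 × 9.5% = £54,422.13.
Line 2 (1406.24.09, Fenica, 2,292 units, £75,269.28):
Base rate for 1406.24.09 is 19.5% + £0.07/unit.
Additional duty on 1406.24.09 from Fenica: +8.2%. Applied ad valorem rate: 19.5% + 8.2% = 27.7%.
Duty = £75,269.28 × 27.7% + 2,292 × £0.07 = £21,010.03.
Line 3 (7041.84.18, Belune, 1,696 kg, £164,461.12):
Base rate for 7041.84.18 is 31%.
7041.84.18 has an FTA preferential rate, but origin Belune is not Velesta; base rate stands.
Duty = £164,461.12 × 31% = £50,982.95.
Line 4 (8498.89.45, Velesta, 81 pairs, £7,112.61):
Base rate for 8498.89.45 is 25.5%.
Origin Velesta qualifies under the Farmark–Velesta agreement and 8498.89.45 is covered: preferential rate 21% applies instead.
Duty = £7,112.61 × 21% = £1,493.65.
Total = £54,422.13 + £21,010.03 + £50,982.95 + £1,493.65 = £127,908.76.

£127,908.76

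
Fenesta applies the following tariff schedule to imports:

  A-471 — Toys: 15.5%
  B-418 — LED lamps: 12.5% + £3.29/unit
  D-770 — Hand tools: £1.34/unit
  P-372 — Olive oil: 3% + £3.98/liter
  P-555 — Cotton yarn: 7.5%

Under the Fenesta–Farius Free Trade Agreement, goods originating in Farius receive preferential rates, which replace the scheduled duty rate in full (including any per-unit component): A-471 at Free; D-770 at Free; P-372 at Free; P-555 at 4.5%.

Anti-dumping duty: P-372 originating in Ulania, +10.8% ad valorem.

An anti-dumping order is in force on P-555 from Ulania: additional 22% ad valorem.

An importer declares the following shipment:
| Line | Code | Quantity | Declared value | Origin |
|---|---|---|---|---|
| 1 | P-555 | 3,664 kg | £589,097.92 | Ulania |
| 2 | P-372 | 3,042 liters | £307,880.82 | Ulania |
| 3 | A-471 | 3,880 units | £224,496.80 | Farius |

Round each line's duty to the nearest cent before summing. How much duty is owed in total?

Line 1 (P-555, Ulania, 3,664 kg, £589,097.92):
Base rate for P-555 is 7.5%.
P-555 has an FTA preferential rate, but origin Ulania is not Farius; base rate stands.
Additional duty on P-555 from Ulania: +22%. Applied ad valorem rate: 7.5% + 22% = 29.5%.
Duty = £589,097.92 × 29.5% = £173,783.89.
Line 2 (P-372, Ulania, 3,042 liters, £307,880.82):
Base rate for P-372 is 3% + £3.98/liter.
P-372 has an FTA preferential rate, but origin Ulania is not Farius; base rate stands.
Additional duty on P-372 from Ulania: +10.8%. Applied ad valorem rate: 3% + 10.8% = 13.8%.
Duty = £307,880.82 × 13.8% + 3,042 × £3.98 = £54,594.71.
Line 3 (A-471, Farius, 3,880 units, £224,496.80):
Base rate for A-471 is 15.5%.
Origin Farius qualifies under the Fenesta–Farius agreement and A-471 is covered: preferential rate Free applies instead.
Duty = £224,496.80 × 0% = £0.00.
Total = £173,783.89 + £54,594.71 + £0.00 = £228,378.60.

£228,378.60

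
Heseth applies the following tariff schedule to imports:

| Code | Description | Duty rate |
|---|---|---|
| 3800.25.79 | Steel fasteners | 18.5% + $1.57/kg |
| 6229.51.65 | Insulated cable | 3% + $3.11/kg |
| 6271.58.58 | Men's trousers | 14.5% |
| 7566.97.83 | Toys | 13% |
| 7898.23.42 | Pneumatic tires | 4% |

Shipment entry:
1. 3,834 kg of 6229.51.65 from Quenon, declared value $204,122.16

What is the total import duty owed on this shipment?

$18,047.40

Line 1 (6229.51.65, Quenon, 3,834 kg, $204,122.16):
Base rate for 6229.51.65 is 3% + $3.11/kg.
Duty = $204,122.16 × 3% + 3,834 × $3.11 = $18,047.40.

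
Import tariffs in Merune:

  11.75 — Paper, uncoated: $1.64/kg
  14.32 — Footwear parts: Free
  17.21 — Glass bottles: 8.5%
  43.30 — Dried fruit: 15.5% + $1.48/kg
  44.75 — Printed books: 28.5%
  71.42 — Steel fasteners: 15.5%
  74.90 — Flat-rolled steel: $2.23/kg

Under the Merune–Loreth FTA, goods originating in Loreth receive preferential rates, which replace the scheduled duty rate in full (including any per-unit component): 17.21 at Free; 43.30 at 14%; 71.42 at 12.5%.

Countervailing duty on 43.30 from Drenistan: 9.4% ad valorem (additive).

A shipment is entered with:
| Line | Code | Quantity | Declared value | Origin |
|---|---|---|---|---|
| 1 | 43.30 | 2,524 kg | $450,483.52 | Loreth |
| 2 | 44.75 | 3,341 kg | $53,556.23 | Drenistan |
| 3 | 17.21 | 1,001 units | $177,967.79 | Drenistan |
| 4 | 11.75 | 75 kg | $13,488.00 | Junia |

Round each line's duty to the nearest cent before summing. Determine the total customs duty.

$93,581.48

Line 1 (43.30, Loreth, 2,524 kg, $450,483.52):
Base rate for 43.30 is 15.5% + $1.48/kg.
Origin Loreth qualifies under the Merune–Loreth agreement and 43.30 is covered: preferential rate 14% applies instead.
The additional-duty order on 43.30 targets Drenistan, not Loreth; it does not apply.
Duty = $450,483.52 × 14% = $63,067.69.
Line 2 (44.75, Drenistan, 3,341 kg, $53,556.23):
Base rate for 44.75 is 28.5%.
Duty = $53,556.23 × 28.5% = $15,263.53.
Line 3 (17.21, Drenistan, 1,001 units, $177,967.79):
Base rate for 17.21 is 8.5%.
17.21 has an FTA preferential rate, but origin Drenistan is not Loreth; base rate stands.
Duty = $177,967.79 × 8.5% = $15,127.26.
Line 4 (11.75, Junia, 75 kg, $13,488.00):
Base rate for 11.75 is $1.64/kg.
Duty = 75 × $1.64 = $123.00.
Total = $63,067.69 + $15,263.53 + $15,127.26 + $123.00 = $93,581.48.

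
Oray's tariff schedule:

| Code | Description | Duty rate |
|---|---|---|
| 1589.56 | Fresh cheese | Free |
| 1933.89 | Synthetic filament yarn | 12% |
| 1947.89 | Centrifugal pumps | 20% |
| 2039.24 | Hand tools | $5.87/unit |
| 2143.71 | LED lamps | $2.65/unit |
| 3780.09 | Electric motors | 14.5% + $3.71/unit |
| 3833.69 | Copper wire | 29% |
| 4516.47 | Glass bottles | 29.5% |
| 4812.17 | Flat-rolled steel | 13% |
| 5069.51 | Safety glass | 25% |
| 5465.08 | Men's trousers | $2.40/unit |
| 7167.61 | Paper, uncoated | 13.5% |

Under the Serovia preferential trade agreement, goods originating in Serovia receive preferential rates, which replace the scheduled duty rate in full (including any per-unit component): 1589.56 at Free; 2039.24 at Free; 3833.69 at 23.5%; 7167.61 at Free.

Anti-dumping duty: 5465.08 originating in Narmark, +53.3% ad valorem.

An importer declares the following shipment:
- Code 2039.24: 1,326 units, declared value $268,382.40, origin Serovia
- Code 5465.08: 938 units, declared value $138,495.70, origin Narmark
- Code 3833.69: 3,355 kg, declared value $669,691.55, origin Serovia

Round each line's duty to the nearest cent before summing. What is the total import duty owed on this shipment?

Line 1 (2039.24, Serovia, 1,326 units, $268,382.40):
Base rate for 2039.24 is $5.87/unit.
Origin Serovia qualifies under the Oray–Serovia agreement and 2039.24 is covered: preferential rate Free applies instead.
Duty = $268,382.40 × 0% = $0.00.
Line 2 (5465.08, Narmark, 938 units, $138,495.70):
Base rate for 5465.08 is $2.40/unit.
Additional duty on 5465.08 from Narmark: +53.3% ad valorem. Applied ad valorem rate = 53.3%.
Duty = $138,495.70 × 53.3% + 938 × $2.40 = $76,069.41.
Line 3 (3833.69, Serovia, 3,355 kg, $669,691.55):
Base rate for 3833.69 is 29%.
Origin Serovia qualifies under the Oray–Serovia agreement and 3833.69 is covered: preferential rate 23.5% applies instead.
Duty = $669,691.55 × 23.5% = $157,377.51.
Total = $0.00 + $76,069.41 + $157,377.51 = $233,446.92.

$233,446.92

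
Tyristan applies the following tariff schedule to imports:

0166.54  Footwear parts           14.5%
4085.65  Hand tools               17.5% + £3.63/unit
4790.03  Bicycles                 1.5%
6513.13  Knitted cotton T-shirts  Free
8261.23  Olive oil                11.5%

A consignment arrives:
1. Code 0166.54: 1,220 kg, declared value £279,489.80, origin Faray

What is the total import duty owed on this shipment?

£40,526.02

Line 1 (0166.54, Faray, 1,220 kg, £279,489.80):
Base rate for 0166.54 is 14.5%.
Duty = £279,489.80 × 14.5% = £40,526.02.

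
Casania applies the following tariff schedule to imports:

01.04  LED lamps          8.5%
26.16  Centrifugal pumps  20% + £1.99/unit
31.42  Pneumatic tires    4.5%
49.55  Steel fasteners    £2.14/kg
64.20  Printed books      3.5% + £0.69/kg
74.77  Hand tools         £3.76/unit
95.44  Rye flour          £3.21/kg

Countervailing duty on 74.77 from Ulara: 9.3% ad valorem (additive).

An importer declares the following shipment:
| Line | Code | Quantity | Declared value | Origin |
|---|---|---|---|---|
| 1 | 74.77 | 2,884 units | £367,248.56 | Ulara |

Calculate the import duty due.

£44,997.96

Line 1 (74.77, Ulara, 2,884 units, £367,248.56):
Base rate for 74.77 is £3.76/unit.
Additional duty on 74.77 from Ulara: +9.3% ad valorem. Applied ad valorem rate = 9.3%.
Duty = £367,248.56 × 9.3% + 2,884 × £3.76 = £44,997.96.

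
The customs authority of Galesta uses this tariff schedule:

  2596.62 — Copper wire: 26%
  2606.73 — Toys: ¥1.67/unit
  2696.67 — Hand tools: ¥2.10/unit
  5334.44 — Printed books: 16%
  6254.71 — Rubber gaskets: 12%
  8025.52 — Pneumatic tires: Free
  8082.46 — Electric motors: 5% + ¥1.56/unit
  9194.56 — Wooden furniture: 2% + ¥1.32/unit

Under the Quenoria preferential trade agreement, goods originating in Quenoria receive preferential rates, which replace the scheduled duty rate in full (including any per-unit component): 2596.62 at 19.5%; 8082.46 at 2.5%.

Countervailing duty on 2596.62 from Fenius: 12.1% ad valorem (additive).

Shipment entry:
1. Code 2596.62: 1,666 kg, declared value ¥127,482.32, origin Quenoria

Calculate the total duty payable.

Line 1 (2596.62, Quenoria, 1,666 kg, ¥127,482.32):
Base rate for 2596.62 is 26%.
Origin Quenoria qualifies under the Galesta–Quenoria agreement and 2596.62 is covered: preferential rate 19.5% applies instead.
The additional-duty order on 2596.62 targets Fenius, not Quenoria; it does not apply.
Duty = ¥127,482.32 × 19.5% = ¥24,859.05.

¥24,859.05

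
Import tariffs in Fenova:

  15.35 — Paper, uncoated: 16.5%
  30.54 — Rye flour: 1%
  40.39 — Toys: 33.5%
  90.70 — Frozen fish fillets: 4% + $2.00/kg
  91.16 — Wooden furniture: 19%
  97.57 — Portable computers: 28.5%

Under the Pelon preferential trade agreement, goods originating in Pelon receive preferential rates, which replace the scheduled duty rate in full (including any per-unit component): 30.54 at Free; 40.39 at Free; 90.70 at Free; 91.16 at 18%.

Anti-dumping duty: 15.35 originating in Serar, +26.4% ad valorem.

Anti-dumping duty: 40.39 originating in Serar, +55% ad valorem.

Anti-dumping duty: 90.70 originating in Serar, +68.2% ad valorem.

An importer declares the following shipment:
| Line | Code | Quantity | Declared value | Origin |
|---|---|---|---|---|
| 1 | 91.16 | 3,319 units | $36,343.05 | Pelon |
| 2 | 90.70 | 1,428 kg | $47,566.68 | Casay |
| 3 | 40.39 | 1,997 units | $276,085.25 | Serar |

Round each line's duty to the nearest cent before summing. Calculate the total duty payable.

Line 1 (91.16, Pelon, 3,319 units, $36,343.05):
Base rate for 91.16 is 19%.
Origin Pelon qualifies under the Fenova–Pelon agreement and 91.16 is covered: preferential rate 18% applies instead.
Duty = $36,343.05 × 18% = $6,541.75.
Line 2 (90.70, Casay, 1,428 kg, $47,566.68):
Base rate for 90.70 is 4% + $2.00/kg.
90.70 has an FTA preferential rate, but origin Casay is not Pelon; base rate stands.
The additional-duty order on 90.70 targets Serar, not Casay; it does not apply.
Duty = $47,566.68 × 4% + 1,428 × $2.00 = $4,758.67.
Line 3 (40.39, Serar, 1,997 units, $276,085.25):
Base rate for 40.39 is 33.5%.
40.39 has an FTA preferential rate, but origin Serar is not Pelon; base rate stands.
Additional duty on 40.39 from Serar: +55%. Applied ad valorem rate: 33.5% + 55% = 88.5%.
Duty = $276,085.25 × 88.5% = $244,335.45.
Total = $6,541.75 + $4,758.67 + $244,335.45 = $255,635.87.

$255,635.87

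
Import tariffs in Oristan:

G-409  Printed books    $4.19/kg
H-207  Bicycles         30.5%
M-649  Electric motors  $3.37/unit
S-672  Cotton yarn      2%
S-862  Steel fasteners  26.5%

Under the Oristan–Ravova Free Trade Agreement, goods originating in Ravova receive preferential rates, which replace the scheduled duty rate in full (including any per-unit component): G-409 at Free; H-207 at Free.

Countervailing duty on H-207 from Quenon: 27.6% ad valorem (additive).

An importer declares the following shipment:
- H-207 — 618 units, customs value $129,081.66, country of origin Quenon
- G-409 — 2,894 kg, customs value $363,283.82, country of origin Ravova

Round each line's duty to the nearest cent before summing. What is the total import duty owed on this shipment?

Line 1 (H-207, Quenon, 618 units, $129,081.66):
Base rate for H-207 is 30.5%.
H-207 has an FTA preferential rate, but origin Quenon is not Ravova; base rate stands.
Additional duty on H-207 from Quenon: +27.6%. Applied ad valorem rate: 30.5% + 27.6% = 58.1%.
Duty = $129,081.66 × 58.1% = $74,996.44.
Line 2 (G-409, Ravova, 2,894 kg, $363,283.82):
Base rate for G-409 is $4.19/kg.
Origin Ravova qualifies under the Oristan–Ravova agreement and G-409 is covered: preferential rate Free applies instead.
Duty = $363,283.82 × 0% = $0.00.
Total = $74,996.44 + $0.00 = $74,996.44.

$74,996.44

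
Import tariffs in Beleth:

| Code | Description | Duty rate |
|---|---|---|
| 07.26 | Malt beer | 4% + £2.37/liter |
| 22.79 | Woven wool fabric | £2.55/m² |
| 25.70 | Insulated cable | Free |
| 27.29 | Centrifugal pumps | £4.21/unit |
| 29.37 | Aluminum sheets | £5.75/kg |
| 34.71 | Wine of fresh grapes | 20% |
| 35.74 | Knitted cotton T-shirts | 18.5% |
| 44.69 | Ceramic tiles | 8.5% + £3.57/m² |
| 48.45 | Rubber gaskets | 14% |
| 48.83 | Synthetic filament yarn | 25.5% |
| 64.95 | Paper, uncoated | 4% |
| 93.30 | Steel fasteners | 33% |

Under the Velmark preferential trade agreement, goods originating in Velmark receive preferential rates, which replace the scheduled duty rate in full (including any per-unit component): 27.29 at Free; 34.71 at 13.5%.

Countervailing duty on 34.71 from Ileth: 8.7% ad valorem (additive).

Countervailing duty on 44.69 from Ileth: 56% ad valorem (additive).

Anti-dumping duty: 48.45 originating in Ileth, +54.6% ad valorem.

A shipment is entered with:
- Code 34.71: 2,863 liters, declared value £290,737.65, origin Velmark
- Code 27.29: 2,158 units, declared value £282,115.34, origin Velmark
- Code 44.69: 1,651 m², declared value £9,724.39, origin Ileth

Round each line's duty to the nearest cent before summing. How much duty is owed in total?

£51,415.88

Line 1 (34.71, Velmark, 2,863 liters, £290,737.65):
Base rate for 34.71 is 20%.
Origin Velmark qualifies under the Beleth–Velmark agreement and 34.71 is covered: preferential rate 13.5% applies instead.
The additional-duty order on 34.71 targets Ileth, not Velmark; it does not apply.
Duty = £290,737.65 × 13.5% = £39,249.58.
Line 2 (27.29, Velmark, 2,158 units, £282,115.34):
Base rate for 27.29 is £4.21/unit.
Origin Velmark qualifies under the Beleth–Velmark agreement and 27.29 is covered: preferential rate Free applies instead.
Duty = £282,115.34 × 0% = £0.00.
Line 3 (44.69, Ileth, 1,651 m², £9,724.39):
Base rate for 44.69 is 8.5% + £3.57/m².
Additional duty on 44.69 from Ileth: +56%. Applied ad valorem rate: 8.5% + 56% = 64.5%.
Duty = £9,724.39 × 64.5% + 1,651 × £3.57 = £12,166.30.
Total = £39,249.58 + £0.00 + £12,166.30 = £51,415.88.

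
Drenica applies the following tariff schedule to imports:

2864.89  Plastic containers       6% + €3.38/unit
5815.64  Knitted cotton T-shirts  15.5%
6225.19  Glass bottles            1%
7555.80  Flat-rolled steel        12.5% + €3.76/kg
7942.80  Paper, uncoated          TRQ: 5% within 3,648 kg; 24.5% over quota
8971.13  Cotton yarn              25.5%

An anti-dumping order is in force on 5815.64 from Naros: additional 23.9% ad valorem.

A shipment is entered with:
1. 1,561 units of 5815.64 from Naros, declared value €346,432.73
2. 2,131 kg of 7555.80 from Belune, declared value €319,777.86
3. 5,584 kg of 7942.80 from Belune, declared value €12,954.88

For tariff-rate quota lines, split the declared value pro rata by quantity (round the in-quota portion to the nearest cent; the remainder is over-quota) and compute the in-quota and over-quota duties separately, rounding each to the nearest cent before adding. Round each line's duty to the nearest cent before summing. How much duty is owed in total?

€186,002.88

Line 1 (5815.64, Naros, 1,561 units, €346,432.73):
Base rate for 5815.64 is 15.5%.
Additional duty on 5815.64 from Naros: +23.9%. Applied ad valorem rate: 15.5% + 23.9% = 39.4%.
Duty = €346,432.73 × 39.4% = €136,494.50.
Line 2 (7555.80, Belune, 2,131 kg, €319,777.86):
Base rate for 7555.80 is 12.5% + €3.76/kg.
Duty = €319,777.86 × 12.5% + 2,131 × €3.76 = €47,984.79.
Line 3 (7942.80, Belune, 5,584 kg, €12,954.88):
Code 7942.80 is under a tariff-rate quota (threshold 3,648 kg). In-quota: 3,648 kg at 5%; over-quota: 1,936 kg at 24.5%.
Pro-rata value split: in-quota = €12,954.88 × 3,648/5,584 = €8,463.36; over-quota = €12,954.88 − €8,463.36 = €4,491.52.
In-quota duty = €8,463.36 × 5% = €423.17. Over-quota duty = €4,491.52 × 24.5% = €1,100.42.
Line duty = €423.17 + €1,100.42 = €1,523.59.
Total = €136,494.50 + €47,984.79 + €1,523.59 = €186,002.88.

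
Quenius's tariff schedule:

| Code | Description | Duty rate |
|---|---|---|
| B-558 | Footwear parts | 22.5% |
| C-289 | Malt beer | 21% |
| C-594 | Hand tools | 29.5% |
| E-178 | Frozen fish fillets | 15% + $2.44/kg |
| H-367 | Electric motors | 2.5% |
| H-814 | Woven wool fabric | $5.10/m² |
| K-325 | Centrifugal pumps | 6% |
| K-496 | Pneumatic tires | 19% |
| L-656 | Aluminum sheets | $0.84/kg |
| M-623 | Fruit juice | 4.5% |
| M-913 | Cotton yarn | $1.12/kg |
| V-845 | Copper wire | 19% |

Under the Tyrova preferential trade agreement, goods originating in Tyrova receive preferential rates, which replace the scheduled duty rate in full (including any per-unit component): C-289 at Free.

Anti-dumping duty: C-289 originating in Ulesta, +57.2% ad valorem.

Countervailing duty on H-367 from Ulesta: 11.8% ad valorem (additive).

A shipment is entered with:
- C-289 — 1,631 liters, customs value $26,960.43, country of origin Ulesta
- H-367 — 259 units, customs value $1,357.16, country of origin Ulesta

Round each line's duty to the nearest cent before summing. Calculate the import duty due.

Line 1 (C-289, Ulesta, 1,631 liters, $26,960.43):
Base rate for C-289 is 21%.
C-289 has an FTA preferential rate, but origin Ulesta is not Tyrova; base rate stands.
Additional duty on C-289 from Ulesta: +57.2%. Applied ad valorem rate: 21% + 57.2% = 78.2%.
Duty = $26,960.43 × 78.2% = $21,083.06.
Line 2 (H-367, Ulesta, 259 units, $1,357.16):
Base rate for H-367 is 2.5%.
Additional duty on H-367 from Ulesta: +11.8%. Applied ad valorem rate: 2.5% + 11.8% = 14.3%.
Duty = $1,357.16 × 14.3% = $194.07.
Total = $21,083.06 + $194.07 = $21,277.13.

$21,277.13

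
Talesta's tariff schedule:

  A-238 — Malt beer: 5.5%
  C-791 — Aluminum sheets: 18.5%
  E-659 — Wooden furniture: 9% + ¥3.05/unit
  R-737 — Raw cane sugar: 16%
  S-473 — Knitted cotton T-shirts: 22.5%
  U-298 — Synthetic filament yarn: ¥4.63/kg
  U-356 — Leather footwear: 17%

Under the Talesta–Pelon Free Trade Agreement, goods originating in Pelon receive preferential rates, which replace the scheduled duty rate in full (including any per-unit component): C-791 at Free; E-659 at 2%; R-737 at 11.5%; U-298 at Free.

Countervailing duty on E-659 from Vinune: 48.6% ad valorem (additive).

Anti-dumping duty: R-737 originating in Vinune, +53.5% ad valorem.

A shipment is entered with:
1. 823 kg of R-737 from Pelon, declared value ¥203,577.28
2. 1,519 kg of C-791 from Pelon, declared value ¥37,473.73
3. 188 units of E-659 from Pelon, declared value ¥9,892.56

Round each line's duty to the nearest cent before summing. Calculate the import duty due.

Line 1 (R-737, Pelon, 823 kg, ¥203,577.28):
Base rate for R-737 is 16%.
Origin Pelon qualifies under the Talesta–Pelon agreement and R-737 is covered: preferential rate 11.5% applies instead.
The additional-duty order on R-737 targets Vinune, not Pelon; it does not apply.
Duty = ¥203,577.28 × 11.5% = ¥23,411.39.
Line 2 (C-791, Pelon, 1,519 kg, ¥37,473.73):
Base rate for C-791 is 18.5%.
Origin Pelon qualifies under the Talesta–Pelon agreement and C-791 is covered: preferential rate Free applies instead.
Duty = ¥37,473.73 × 0% = ¥0.00.
Line 3 (E-659, Pelon, 188 units, ¥9,892.56):
Base rate for E-659 is 9% + ¥3.05/unit.
Origin Pelon qualifies under the Talesta–Pelon agreement and E-659 is covered: preferential rate 2% applies instead.
The additional-duty order on E-659 targets Vinune, not Pelon; it does not apply.
Duty = ¥9,892.56 × 2% = ¥197.85.
Total = ¥23,411.39 + ¥0.00 + ¥197.85 = ¥23,609.24.

¥23,609.24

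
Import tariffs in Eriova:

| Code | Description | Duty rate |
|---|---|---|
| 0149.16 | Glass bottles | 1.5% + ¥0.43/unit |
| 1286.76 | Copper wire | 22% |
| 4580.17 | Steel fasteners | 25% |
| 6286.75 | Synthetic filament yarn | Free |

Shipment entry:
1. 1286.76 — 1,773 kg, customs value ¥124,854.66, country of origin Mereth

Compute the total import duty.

Line 1 (1286.76, Mereth, 1,773 kg, ¥124,854.66):
Base rate for 1286.76 is 22%.
Duty = ¥124,854.66 × 22% = ¥27,468.03.

¥27,468.03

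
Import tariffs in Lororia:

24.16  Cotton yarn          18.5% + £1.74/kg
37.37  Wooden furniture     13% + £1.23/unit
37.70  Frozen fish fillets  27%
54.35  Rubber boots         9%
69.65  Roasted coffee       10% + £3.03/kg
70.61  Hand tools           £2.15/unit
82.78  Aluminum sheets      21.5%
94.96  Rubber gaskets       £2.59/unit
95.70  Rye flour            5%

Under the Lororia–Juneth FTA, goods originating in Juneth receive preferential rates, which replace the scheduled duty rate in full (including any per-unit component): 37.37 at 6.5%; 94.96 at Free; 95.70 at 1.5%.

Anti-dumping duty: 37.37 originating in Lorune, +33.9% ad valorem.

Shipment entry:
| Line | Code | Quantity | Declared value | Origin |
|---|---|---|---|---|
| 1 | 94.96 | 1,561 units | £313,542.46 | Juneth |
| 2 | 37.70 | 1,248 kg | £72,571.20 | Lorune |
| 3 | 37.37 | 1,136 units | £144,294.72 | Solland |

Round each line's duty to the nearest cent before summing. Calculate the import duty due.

Line 1 (94.96, Juneth, 1,561 units, £313,542.46):
Base rate for 94.96 is £2.59/unit.
Origin Juneth qualifies under the Lororia–Juneth agreement and 94.96 is covered: preferential rate Free applies instead.
Duty = £313,542.46 × 0% = £0.00.
Line 2 (37.70, Lorune, 1,248 kg, £72,571.20):
Base rate for 37.70 is 27%.
Duty = £72,571.20 × 27% = £19,594.22.
Line 3 (37.37, Solland, 1,136 units, £144,294.72):
Base rate for 37.37 is 13% + £1.23/unit.
37.37 has an FTA preferential rate, but origin Solland is not Juneth; base rate stands.
The additional-duty order on 37.37 targets Lorune, not Solland; it does not apply.
Duty = £144,294.72 × 13% + 1,136 × £1.23 = £20,155.59.
Total = £0.00 + £19,594.22 + £20,155.59 = £39,749.81.

£39,749.81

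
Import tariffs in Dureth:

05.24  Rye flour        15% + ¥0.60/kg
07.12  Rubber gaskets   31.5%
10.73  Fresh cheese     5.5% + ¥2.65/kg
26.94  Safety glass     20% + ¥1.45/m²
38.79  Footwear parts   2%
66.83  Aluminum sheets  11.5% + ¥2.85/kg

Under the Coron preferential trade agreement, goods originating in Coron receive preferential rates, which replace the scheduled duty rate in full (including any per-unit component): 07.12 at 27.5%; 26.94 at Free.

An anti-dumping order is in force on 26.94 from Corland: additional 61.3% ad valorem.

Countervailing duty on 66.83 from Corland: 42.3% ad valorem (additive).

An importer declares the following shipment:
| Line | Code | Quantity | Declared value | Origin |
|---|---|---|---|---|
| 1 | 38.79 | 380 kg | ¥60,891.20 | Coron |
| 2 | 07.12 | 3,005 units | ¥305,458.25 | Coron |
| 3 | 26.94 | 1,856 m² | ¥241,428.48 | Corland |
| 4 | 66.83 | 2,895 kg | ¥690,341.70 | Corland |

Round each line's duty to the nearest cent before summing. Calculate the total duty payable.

Line 1 (38.79, Coron, 380 kg, ¥60,891.20):
Base rate for 38.79 is 2%.
Origin Coron is the FTA partner but 38.79 is not on the preference list; base rate stands.
Duty = ¥60,891.20 × 2% = ¥1,217.82.
Line 2 (07.12, Coron, 3,005 units, ¥305,458.25):
Base rate for 07.12 is 31.5%.
Origin Coron qualifies under the Dureth–Coron agreement and 07.12 is covered: preferential rate 27.5% applies instead.
Duty = ¥305,458.25 × 27.5% = ¥84,001.02.
Line 3 (26.94, Corland, 1,856 m², ¥241,428.48):
Base rate for 26.94 is 20% + ¥1.45/m².
26.94 has an FTA preferential rate, but origin Corland is not Coron; base rate stands.
Additional duty on 26.94 from Corland: +61.3%. Applied ad valorem rate: 20% + 61.3% = 81.3%.
Duty = ¥241,428.48 × 81.3% + 1,856 × ¥1.45 = ¥198,972.55.
Line 4 (66.83, Corland, 2,895 kg, ¥690,341.70):
Base rate for 66.83 is 11.5% + ¥2.85/kg.
Additional duty on 66.83 from Corland: +42.3%. Applied ad valorem rate: 11.5% + 42.3% = 53.8%.
Duty = ¥690,341.70 × 53.8% + 2,895 × ¥2.85 = ¥379,654.58.
Total = ¥1,217.82 + ¥84,001.02 + ¥198,972.55 + ¥379,654.58 = ¥663,845.97.

¥663,845.97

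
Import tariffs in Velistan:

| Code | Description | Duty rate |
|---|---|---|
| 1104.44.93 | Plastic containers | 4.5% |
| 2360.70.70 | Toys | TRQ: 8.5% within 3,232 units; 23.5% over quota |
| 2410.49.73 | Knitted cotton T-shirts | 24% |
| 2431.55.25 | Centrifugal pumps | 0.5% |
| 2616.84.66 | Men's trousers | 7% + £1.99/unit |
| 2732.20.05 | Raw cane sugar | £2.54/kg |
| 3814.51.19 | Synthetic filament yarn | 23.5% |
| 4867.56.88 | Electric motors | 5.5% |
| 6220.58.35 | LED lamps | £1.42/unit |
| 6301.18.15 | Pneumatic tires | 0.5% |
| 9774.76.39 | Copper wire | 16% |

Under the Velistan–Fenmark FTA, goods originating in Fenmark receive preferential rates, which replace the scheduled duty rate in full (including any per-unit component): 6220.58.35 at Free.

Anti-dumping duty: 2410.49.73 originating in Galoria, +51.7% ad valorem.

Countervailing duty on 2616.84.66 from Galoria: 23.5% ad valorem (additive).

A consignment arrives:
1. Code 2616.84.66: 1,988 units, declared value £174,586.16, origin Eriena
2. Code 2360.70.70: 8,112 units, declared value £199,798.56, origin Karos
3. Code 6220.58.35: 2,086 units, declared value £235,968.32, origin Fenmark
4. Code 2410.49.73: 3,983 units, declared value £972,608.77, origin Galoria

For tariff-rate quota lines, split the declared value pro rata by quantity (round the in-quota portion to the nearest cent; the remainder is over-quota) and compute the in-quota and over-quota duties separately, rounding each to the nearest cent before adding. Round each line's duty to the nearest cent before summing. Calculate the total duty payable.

Line 1 (2616.84.66, Eriena, 1,988 units, £174,586.16):
Base rate for 2616.84.66 is 7% + £1.99/unit.
The additional-duty order on 2616.84.66 targets Galoria, not Eriena; it does not apply.
Duty = £174,586.16 × 7% + 1,988 × £1.99 = £16,177.15.
Line 2 (2360.70.70, Karos, 8,112 units, £199,798.56):
Code 2360.70.70 is under a tariff-rate quota (threshold 3,232 units). In-quota: 3,232 units at 8.5%; over-quota: 4,880 units at 23.5%.
Pro-rata value split: in-quota = £199,798.56 × 3,232/8,112 = £79,604.16; over-quota = £199,798.56 − £79,604.16 = £120,194.40.
In-quota duty = £79,604.16 × 8.5% = £6,766.35. Over-quota duty = £120,194.40 × 23.5% = £28,245.68.
Line duty = £6,766.35 + £28,245.68 = £35,012.03.
Line 3 (6220.58.35, Fenmark, 2,086 units, £235,968.32):
Base rate for 6220.58.35 is £1.42/unit.
Origin Fenmark qualifies under the Velistan–Fenmark agreement and 6220.58.35 is covered: preferential rate Free applies instead.
Duty = £235,968.32 × 0% = £0.00.
Line 4 (2410.49.73, Galoria, 3,983 units, £972,608.77):
Base rate for 2410.49.73 is 24%.
Additional duty on 2410.49.73 from Galoria: +51.7%. Applied ad valorem rate: 24% + 51.7% = 75.7%.
Duty = £972,608.77 × 75.7% = £736,264.84.
Total = £16,177.15 + £35,012.03 + £0.00 + £736,264.84 = £787,454.02.

£787,454.02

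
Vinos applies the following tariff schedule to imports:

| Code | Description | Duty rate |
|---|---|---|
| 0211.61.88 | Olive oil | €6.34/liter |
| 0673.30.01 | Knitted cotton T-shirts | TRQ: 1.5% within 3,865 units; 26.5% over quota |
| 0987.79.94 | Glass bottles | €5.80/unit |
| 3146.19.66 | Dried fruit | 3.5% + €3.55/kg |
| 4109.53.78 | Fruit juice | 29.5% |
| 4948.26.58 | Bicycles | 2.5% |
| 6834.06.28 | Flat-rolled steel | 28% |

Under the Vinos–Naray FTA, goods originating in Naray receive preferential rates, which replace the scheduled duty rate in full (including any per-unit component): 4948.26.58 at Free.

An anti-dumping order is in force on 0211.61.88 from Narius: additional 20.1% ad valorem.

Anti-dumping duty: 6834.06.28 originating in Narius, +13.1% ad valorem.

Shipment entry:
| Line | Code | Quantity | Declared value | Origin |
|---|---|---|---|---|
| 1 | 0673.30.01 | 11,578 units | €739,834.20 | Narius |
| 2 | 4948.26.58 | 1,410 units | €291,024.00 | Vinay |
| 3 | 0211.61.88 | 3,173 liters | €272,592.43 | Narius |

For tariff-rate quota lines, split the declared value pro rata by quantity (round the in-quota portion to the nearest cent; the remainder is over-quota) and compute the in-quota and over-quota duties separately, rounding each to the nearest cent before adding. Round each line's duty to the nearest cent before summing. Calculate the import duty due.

€216,496.19

Line 1 (0673.30.01, Narius, 11,578 units, €739,834.20):
Code 0673.30.01 is under a tariff-rate quota (threshold 3,865 units). In-quota: 3,865 units at 1.5%; over-quota: 7,713 units at 26.5%.
Pro-rata value split: in-quota = €739,834.20 × 3,865/11,578 = €246,973.50; over-quota = €739,834.20 − €246,973.50 = €492,860.70.
In-quota duty = €246,973.50 × 1.5% = €3,704.60. Over-quota duty = €492,860.70 × 26.5% = €130,608.09.
Line duty = €3,704.60 + €130,608.09 = €134,312.69.
Line 2 (4948.26.58, Vinay, 1,410 units, €291,024.00):
Base rate for 4948.26.58 is 2.5%.
4948.26.58 has an FTA preferential rate, but origin Vinay is not Naray; base rate stands.
Duty = €291,024.00 × 2.5% = €7,275.60.
Line 3 (0211.61.88, Narius, 3,173 liters, €272,592.43):
Base rate for 0211.61.88 is €6.34/liter.
Additional duty on 0211.61.88 from Narius: +20.1% ad valorem. Applied ad valorem rate = 20.1%.
Duty = €272,592.43 × 20.1% + 3,173 × €6.34 = €74,907.90.
Total = €134,312.69 + €7,275.60 + €74,907.90 = €216,496.19.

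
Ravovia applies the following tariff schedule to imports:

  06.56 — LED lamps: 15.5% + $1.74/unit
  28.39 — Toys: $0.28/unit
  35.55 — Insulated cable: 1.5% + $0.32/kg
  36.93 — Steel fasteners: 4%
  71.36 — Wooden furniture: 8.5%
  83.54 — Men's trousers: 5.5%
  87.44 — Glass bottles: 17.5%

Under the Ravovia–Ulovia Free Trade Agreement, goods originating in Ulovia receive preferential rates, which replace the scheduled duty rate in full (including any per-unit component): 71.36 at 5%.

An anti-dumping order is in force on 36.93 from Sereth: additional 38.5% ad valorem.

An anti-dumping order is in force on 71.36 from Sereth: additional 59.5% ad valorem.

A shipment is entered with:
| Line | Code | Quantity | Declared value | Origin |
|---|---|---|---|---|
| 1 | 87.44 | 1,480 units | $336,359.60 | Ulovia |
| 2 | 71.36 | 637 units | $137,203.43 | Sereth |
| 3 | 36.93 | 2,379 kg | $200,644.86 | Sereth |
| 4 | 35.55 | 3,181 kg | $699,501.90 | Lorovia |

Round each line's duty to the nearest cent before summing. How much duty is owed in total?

Line 1 (87.44, Ulovia, 1,480 units, $336,359.60):
Base rate for 87.44 is 17.5%.
Origin Ulovia is the FTA partner but 87.44 is not on the preference list; base rate stands.
Duty = $336,359.60 × 17.5% = $58,862.93.
Line 2 (71.36, Sereth, 637 units, $137,203.43):
Base rate for 71.36 is 8.5%.
71.36 has an FTA preferential rate, but origin Sereth is not Ulovia; base rate stands.
Additional duty on 71.36 from Sereth: +59.5%. Applied ad valorem rate: 8.5% + 59.5% = 68%.
Duty = $137,203.43 × 68% = $93,298.33.
Line 3 (36.93, Sereth, 2,379 kg, $200,644.86):
Base rate for 36.93 is 4%.
Additional duty on 36.93 from Sereth: +38.5%. Applied ad valorem rate: 4% + 38.5% = 42.5%.
Duty = $200,644.86 × 42.5% = $85,274.07.
Line 4 (35.55, Lorovia, 3,181 kg, $699,501.90):
Base rate for 35.55 is 1.5% + $0.32/kg.
Duty = $699,501.90 × 1.5% + 3,181 × $0.32 = $11,510.45.
Total = $58,862.93 + $93,298.33 + $85,274.07 + $11,510.45 = $248,945.78.

$248,945.78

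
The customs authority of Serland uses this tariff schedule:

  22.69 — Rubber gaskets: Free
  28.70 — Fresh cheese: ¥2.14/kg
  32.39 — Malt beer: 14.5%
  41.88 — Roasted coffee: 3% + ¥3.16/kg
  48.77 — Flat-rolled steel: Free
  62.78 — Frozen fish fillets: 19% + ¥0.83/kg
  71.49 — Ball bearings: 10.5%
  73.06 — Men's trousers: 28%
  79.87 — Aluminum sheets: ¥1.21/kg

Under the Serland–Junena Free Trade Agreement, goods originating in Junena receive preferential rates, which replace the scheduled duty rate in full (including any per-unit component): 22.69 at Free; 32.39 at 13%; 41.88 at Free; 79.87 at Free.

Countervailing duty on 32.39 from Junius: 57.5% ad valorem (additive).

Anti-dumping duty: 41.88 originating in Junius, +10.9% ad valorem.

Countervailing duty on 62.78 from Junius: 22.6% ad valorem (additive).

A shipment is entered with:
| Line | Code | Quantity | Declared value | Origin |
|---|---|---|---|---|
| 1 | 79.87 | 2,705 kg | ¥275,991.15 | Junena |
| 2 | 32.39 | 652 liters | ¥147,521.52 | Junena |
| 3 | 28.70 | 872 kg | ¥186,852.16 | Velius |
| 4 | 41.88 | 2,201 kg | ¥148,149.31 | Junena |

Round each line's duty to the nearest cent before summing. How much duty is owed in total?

¥21,043.88

Line 1 (79.87, Junena, 2,705 kg, ¥275,991.15):
Base rate for 79.87 is ¥1.21/kg.
Origin Junena qualifies under the Serland–Junena agreement and 79.87 is covered: preferential rate Free applies instead.
Duty = ¥275,991.15 × 0% = ¥0.00.
Line 2 (32.39, Junena, 652 liters, ¥147,521.52):
Base rate for 32.39 is 14.5%.
Origin Junena qualifies under the Serland–Junena agreement and 32.39 is covered: preferential rate 13% applies instead.
The additional-duty order on 32.39 targets Junius, not Junena; it does not apply.
Duty = ¥147,521.52 × 13% = ¥19,177.80.
Line 3 (28.70, Velius, 872 kg, ¥186,852.16):
Base rate for 28.70 is ¥2.14/kg.
Duty = 872 × ¥2.14 = ¥1,866.08.
Line 4 (41.88, Junena, 2,201 kg, ¥148,149.31):
Base rate for 41.88 is 3% + ¥3.16/kg.
Origin Junena qualifies under the Serland–Junena agreement and 41.88 is covered: preferential rate Free applies instead.
The additional-duty order on 41.88 targets Junius, not Junena; it does not apply.
Duty = ¥148,149.31 × 0% = ¥0.00.
Total = ¥0.00 + ¥19,177.80 + ¥1,866.08 + ¥0.00 = ¥21,043.88.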